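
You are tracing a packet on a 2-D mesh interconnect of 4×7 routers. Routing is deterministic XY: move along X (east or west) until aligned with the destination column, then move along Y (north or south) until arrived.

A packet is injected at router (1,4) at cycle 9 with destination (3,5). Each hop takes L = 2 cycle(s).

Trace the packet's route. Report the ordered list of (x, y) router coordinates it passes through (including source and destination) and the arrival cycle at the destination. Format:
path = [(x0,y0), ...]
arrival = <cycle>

path = [(1,4), (2,4), (3,4), (3,5)]
arrival = 15

src (1,4)  cyc=9
E→(2,4)  cyc=11
E→(3,4)  cyc=13
N→(3,5)  cyc=15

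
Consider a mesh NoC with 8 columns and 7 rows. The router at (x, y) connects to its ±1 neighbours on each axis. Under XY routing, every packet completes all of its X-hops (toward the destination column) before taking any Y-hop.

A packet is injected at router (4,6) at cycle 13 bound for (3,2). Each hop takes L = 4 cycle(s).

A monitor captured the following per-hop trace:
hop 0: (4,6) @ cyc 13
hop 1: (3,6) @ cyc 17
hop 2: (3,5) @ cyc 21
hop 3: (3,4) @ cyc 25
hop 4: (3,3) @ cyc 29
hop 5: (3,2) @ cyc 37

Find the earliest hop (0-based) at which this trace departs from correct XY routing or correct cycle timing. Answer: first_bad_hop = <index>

first_bad_hop = 5

check 1→ d=(-1,0) cyc+4: ok
check 2→ d=(0,-1) cyc+4: ok
check 3→ d=(0,-1) cyc+4: ok
check 4→ d=(0,-1) cyc+4: ok
check 5→ d=(0,-1) cyc+8: BAD: Δcyc=8≠L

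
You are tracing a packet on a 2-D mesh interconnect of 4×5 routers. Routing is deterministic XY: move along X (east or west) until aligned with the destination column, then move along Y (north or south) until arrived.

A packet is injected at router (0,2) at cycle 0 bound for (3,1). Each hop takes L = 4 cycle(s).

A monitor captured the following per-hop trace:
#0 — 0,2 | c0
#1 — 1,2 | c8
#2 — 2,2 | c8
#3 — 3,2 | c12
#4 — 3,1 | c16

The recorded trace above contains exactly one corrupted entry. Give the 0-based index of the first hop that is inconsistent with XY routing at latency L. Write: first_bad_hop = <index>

first_bad_hop = 1

hop 1: step (+1,+0), +8 cyc — BAD: Δcyc=8≠L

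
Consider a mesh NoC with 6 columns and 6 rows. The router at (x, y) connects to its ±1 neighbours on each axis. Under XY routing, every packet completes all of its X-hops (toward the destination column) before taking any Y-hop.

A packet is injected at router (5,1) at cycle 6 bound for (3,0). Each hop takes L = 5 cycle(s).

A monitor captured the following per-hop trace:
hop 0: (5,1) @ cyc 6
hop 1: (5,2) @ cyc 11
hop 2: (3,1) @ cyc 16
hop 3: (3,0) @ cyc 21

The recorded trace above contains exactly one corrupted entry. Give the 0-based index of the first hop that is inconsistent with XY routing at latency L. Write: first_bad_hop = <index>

hop 1: step (+0,+1), +5 cyc — BAD: Y-move but x=5≠3

first_bad_hop = 1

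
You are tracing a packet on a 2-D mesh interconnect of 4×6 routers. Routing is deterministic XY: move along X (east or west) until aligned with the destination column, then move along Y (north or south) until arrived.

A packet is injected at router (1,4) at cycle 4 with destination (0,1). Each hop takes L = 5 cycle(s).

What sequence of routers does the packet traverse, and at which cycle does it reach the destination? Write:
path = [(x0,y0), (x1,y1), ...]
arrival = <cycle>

path = [(1,4), (0,4), (0,3), (0,2), (0,1)]
arrival = 24

t=4: at (1,4)
t=9: at (0,4) after W
t=14: at (0,3) after S
t=19: at (0,2) after S
t=24: at (0,1) after S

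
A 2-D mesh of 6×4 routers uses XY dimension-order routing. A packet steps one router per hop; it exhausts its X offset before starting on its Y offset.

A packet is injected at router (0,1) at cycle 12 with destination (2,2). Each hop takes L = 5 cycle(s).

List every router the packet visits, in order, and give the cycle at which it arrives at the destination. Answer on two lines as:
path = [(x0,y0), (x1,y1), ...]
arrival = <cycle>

path = [(0,1), (1,1), (2,1), (2,2)]
arrival = 27

[0] x=0 y=1 t=12
[1] x=1 y=1 t=17 →E
[2] x=2 y=1 t=22 →E
[3] x=2 y=2 t=27 →N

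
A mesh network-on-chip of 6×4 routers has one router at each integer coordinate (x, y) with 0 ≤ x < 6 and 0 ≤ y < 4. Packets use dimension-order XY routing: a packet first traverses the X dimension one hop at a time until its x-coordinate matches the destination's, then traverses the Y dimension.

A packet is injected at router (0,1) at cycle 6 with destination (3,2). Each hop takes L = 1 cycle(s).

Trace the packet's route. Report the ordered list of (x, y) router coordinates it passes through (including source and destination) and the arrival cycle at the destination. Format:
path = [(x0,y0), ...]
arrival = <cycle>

path = [(0,1), (1,1), (2,1), (3,1), (3,2)]
arrival = 10

  0. router=(0,1) cycle=6 (inject)
  1. router=(1,1) cycle=7 dir=E
  2. router=(2,1) cycle=8 dir=E
  3. router=(3,1) cycle=9 dir=E
  4. router=(3,2) cycle=10 dir=N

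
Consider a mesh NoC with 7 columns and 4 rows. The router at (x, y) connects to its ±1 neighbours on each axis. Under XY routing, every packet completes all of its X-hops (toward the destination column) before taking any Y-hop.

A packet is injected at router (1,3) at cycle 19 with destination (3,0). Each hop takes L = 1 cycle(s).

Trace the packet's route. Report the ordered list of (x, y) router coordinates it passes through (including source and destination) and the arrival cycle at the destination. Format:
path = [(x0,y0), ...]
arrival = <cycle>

path = [(1,3), (2,3), (3,3), (3,2), (3,1), (3,0)]
arrival = 24

hop 0: (1,3) @ cyc 19
hop 1: (2,3) @ cyc 20  [E]
hop 2: (3,3) @ cyc 21  [E]
hop 3: (3,2) @ cyc 22  [S]
hop 4: (3,1) @ cyc 23  [S]
hop 5: (3,0) @ cyc 24  [S]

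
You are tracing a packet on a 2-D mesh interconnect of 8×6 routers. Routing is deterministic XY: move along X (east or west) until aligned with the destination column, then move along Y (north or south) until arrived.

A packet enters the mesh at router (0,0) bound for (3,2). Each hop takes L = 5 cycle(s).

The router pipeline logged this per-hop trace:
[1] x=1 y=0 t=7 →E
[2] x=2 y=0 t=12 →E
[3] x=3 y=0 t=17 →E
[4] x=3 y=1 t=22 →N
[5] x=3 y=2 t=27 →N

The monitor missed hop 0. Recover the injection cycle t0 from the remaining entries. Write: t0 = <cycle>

t0 = 2

The first recorded entry is hop 1 at cycle 7.
Subtract one hop: t0 = 7 − 5 = 2.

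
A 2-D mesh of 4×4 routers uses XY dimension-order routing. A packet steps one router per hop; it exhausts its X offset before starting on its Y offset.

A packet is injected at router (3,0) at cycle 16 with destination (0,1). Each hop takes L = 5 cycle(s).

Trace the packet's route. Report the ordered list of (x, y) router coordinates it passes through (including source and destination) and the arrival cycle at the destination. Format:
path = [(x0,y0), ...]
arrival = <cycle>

  0. router=(3,0) cycle=16 (inject)
  1. router=(2,0) cycle=21 dir=W
  2. router=(1,0) cycle=26 dir=W
  3. router=(0,0) cycle=31 dir=W
  4. router=(0,1) cycle=36 dir=N

path = [(3,0), (2,0), (1,0), (0,0), (0,1)]
arrival = 36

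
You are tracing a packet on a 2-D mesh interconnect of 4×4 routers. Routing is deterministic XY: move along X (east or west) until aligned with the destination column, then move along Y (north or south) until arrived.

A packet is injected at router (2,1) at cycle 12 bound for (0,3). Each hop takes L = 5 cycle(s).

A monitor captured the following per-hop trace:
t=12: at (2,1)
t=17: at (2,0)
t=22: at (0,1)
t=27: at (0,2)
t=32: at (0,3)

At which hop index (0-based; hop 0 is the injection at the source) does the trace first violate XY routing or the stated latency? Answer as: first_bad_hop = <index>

[1] (+0,-1) / 5c ⇒ BAD: Y-move but x=2≠0

first_bad_hop = 1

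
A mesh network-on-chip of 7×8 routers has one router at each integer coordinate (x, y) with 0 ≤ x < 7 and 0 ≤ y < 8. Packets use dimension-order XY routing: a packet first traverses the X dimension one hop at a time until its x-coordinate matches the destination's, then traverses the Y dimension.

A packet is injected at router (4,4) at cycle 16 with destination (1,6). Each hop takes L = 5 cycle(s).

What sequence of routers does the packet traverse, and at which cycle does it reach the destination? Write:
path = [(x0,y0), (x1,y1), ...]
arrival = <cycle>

path = [(4,4), (3,4), (2,4), (1,4), (1,5), (1,6)]
arrival = 41

t=16: at (4,4)
t=21: at (3,4) after W
t=26: at (2,4) after W
t=31: at (1,4) after W
t=36: at (1,5) after N
t=41: at (1,6) after N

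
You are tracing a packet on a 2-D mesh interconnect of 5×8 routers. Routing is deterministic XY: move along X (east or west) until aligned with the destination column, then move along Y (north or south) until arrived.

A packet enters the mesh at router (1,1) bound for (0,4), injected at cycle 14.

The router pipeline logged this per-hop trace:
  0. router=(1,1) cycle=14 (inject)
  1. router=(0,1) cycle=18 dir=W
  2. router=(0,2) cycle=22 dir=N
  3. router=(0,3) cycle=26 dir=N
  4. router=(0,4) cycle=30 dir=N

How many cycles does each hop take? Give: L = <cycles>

L = 4

From hop 0 (14) to hop 1 (18): +4 cycles.
That increment is L by definition: L = 4.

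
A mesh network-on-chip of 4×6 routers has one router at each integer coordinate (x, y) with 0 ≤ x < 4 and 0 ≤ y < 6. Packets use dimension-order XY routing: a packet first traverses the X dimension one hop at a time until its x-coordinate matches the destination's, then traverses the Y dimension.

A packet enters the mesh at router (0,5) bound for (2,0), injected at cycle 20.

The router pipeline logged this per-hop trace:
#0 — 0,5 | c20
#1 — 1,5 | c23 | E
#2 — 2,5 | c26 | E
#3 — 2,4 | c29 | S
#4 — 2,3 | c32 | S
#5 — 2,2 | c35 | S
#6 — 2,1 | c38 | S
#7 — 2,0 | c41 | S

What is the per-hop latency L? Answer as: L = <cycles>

L = 3

From hop 0 (20) to hop 1 (23): +3 cycles.
Per-hop latency L = Δcyc = 3.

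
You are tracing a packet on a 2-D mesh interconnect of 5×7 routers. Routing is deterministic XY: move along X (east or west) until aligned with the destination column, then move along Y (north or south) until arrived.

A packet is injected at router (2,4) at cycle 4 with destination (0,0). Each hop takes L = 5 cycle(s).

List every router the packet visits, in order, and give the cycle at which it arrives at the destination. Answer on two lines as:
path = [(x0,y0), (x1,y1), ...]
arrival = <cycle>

path = [(2,4), (1,4), (0,4), (0,3), (0,2), (0,1), (0,0)]
arrival = 34

hop 0: (2,4) @ cyc 4
hop 1: (1,4) @ cyc 9  [W]
hop 2: (0,4) @ cyc 14  [W]
hop 3: (0,3) @ cyc 19  [S]
hop 4: (0,2) @ cyc 24  [S]
hop 5: (0,1) @ cyc 29  [S]
hop 6: (0,0) @ cyc 34  [S]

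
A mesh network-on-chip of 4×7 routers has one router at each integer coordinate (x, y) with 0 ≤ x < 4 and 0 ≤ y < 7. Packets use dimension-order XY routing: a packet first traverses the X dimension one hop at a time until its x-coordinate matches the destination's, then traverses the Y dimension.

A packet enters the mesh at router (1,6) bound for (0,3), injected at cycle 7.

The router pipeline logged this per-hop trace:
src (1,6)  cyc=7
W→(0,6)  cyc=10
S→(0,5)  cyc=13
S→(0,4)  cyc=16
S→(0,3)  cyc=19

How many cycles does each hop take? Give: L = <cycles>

L = 3

cyc[1] − cyc[0] = 10 − 7 = 3.
Per-hop latency L = Δcyc = 3.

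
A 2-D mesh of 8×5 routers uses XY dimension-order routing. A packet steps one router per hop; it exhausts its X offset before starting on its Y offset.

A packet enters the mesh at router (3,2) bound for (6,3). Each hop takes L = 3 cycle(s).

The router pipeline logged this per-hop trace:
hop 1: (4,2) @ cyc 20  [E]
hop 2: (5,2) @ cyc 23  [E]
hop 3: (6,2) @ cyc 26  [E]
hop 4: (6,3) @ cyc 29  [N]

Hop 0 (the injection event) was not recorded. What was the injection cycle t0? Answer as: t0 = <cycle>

The first recorded entry is hop 1 at cycle 20.
So t0 = 20 − 1·3 = 17.

t0 = 17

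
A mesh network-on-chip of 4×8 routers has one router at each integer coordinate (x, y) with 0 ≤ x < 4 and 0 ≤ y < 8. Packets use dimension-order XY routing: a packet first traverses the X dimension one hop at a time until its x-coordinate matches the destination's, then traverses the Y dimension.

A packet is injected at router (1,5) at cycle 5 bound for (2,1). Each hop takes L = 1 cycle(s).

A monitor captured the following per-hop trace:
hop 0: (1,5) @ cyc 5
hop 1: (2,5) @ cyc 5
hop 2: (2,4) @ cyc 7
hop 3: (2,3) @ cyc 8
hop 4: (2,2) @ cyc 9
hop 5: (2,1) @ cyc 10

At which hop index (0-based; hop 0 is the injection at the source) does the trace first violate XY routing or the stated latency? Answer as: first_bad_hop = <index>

first_bad_hop = 1

  1: Δx=+1 Δy=+0 Δt=0 [BAD: Δcyc=0≠L]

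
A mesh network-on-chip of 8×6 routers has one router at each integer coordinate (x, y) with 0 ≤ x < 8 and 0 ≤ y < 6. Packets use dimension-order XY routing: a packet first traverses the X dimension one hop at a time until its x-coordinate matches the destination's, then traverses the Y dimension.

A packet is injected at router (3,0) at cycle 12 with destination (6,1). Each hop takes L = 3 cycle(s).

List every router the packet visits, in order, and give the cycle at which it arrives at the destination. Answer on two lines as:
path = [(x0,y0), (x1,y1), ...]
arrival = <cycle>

src (3,0)  cyc=12
E→(4,0)  cyc=15
E→(5,0)  cyc=18
E→(6,0)  cyc=21
N→(6,1)  cyc=24

path = [(3,0), (4,0), (5,0), (6,0), (6,1)]
arrival = 24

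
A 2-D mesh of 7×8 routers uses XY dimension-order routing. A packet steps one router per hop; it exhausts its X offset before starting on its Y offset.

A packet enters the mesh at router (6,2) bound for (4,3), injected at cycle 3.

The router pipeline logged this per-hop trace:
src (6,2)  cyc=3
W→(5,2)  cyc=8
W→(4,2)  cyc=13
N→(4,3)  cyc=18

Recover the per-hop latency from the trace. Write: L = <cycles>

cyc[1] − cyc[0] = 8 − 3 = 5.
That increment is L by definition: L = 5.

L = 5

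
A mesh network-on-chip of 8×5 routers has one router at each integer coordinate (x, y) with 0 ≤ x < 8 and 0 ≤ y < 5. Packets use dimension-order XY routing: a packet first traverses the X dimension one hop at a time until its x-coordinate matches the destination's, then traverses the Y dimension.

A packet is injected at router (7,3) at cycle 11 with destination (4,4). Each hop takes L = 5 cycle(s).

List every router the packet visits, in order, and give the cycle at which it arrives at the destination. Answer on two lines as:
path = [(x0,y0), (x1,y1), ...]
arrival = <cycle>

#0 — 7,3 | c11
#1 — 6,3 | c16 | W
#2 — 5,3 | c21 | W
#3 — 4,3 | c26 | W
#4 — 4,4 | c31 | N

path = [(7,3), (6,3), (5,3), (4,3), (4,4)]
arrival = 31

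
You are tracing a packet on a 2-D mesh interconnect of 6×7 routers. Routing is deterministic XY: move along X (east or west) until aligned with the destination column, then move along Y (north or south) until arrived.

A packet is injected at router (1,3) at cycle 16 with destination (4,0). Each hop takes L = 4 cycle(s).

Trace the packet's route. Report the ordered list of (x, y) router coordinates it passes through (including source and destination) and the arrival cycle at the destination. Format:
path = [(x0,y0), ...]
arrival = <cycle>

[0] x=1 y=3 t=16
[1] x=2 y=3 t=20 →E
[2] x=3 y=3 t=24 →E
[3] x=4 y=3 t=28 →E
[4] x=4 y=2 t=32 →S
[5] x=4 y=1 t=36 →S
[6] x=4 y=0 t=40 →S

path = [(1,3), (2,3), (3,3), (4,3), (4,2), (4,1), (4,0)]
arrival = 40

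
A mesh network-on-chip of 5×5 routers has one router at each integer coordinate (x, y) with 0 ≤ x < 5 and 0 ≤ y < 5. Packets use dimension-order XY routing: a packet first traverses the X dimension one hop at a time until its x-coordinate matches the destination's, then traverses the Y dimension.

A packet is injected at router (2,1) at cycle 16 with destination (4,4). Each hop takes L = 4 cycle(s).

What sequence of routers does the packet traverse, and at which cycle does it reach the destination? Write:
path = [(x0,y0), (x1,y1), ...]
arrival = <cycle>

path = [(2,1), (3,1), (4,1), (4,2), (4,3), (4,4)]
arrival = 36

t=16: at (2,1)
t=20: at (3,1) after E
t=24: at (4,1) after E
t=28: at (4,2) after N
t=32: at (4,3) after N
t=36: at (4,4) after N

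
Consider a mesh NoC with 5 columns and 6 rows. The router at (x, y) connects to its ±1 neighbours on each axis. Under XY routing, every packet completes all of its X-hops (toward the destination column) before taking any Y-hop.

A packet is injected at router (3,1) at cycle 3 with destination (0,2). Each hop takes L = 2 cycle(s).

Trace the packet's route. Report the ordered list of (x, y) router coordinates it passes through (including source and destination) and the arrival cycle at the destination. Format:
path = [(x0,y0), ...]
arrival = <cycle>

path = [(3,1), (2,1), (1,1), (0,1), (0,2)]
arrival = 11

  0. router=(3,1) cycle=3 (inject)
  1. router=(2,1) cycle=5 dir=W
  2. router=(1,1) cycle=7 dir=W
  3. router=(0,1) cycle=9 dir=W
  4. router=(0,2) cycle=11 dir=N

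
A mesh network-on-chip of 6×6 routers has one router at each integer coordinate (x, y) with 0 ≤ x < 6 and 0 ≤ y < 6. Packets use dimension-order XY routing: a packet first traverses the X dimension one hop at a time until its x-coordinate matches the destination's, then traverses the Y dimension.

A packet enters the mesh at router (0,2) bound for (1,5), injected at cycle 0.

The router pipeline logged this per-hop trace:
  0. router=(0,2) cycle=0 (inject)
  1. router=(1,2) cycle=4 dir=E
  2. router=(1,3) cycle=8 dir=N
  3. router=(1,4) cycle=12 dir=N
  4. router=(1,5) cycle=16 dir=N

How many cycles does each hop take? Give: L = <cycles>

Between hops 0 and 1 the cycle counter advances 4 − 0 = 4.
Each hop adds L, hence L = 4.

L = 4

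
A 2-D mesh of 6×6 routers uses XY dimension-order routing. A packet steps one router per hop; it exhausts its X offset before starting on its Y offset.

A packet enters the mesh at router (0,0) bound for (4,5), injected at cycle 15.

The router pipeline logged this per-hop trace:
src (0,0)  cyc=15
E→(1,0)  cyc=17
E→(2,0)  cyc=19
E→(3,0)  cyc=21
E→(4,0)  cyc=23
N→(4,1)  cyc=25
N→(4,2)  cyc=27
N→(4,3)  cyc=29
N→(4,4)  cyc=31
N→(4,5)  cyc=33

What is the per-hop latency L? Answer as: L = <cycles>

L = 2

cyc[1] − cyc[0] = 17 − 15 = 2.
One hop costs L cycles, so L = 2.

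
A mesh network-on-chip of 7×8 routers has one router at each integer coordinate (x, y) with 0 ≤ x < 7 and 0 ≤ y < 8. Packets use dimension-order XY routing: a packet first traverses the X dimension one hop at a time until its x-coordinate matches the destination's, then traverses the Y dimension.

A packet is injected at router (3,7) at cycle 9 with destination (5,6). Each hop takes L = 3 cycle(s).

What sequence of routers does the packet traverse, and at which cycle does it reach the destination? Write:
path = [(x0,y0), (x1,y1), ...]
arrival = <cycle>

path = [(3,7), (4,7), (5,7), (5,6)]
arrival = 18

  0. router=(3,7) cycle=9 (inject)
  1. router=(4,7) cycle=12 dir=E
  2. router=(5,7) cycle=15 dir=E
  3. router=(5,6) cycle=18 dir=S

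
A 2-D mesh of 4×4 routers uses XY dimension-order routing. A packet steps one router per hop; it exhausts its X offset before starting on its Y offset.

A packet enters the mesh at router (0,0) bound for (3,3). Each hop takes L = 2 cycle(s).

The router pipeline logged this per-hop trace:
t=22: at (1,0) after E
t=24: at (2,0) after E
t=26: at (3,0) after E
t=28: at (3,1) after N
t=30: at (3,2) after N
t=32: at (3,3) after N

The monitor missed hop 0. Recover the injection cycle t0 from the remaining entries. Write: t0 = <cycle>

t0 = 20

At hop 1 the cycle is 22; in general cyc_k = t0 + kL.
Subtract one hop: t0 = 22 − 2 = 20.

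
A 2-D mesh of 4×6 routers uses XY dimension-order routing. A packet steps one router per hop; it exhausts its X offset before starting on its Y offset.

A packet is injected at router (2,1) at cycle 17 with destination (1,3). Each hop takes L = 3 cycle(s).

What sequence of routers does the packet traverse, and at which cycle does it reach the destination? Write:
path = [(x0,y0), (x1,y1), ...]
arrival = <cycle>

path = [(2,1), (1,1), (1,2), (1,3)]
arrival = 26

hop 0: (2,1) @ cyc 17
hop 1: (1,1) @ cyc 20  [W]
hop 2: (1,2) @ cyc 23  [N]
hop 3: (1,3) @ cyc 26  [N]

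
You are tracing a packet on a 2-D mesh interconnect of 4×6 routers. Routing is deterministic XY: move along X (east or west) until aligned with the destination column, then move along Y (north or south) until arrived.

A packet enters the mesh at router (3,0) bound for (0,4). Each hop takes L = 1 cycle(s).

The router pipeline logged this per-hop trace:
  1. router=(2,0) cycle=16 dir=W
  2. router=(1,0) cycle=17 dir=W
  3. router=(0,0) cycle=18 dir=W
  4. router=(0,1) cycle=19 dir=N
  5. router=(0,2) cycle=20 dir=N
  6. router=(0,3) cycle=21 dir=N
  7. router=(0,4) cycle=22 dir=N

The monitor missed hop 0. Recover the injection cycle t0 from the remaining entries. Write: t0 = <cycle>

Hop 1 reached at cycle 16; hop k is at t0 + k·L.
So t0 = 16 − 1·1 = 15.

t0 = 15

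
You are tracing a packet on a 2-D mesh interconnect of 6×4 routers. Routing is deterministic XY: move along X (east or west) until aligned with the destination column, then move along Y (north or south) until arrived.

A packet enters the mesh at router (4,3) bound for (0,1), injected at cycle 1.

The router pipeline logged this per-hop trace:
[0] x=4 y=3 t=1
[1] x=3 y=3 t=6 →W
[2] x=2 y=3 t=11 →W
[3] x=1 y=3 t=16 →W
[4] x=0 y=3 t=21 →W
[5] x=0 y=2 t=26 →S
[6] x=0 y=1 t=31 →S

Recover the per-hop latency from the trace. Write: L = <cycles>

L = 5

Δcyc across hop 0→1: 6 − 1 = 5.
Per-hop latency L = Δcyc = 5.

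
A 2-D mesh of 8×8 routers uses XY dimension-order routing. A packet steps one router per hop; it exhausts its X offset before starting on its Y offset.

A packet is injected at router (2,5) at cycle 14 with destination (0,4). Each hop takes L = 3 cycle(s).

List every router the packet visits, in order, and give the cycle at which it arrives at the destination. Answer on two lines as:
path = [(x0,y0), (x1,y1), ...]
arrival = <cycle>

path = [(2,5), (1,5), (0,5), (0,4)]
arrival = 23

  0. router=(2,5) cycle=14 (inject)
  1. router=(1,5) cycle=17 dir=W
  2. router=(0,5) cycle=20 dir=W
  3. router=(0,4) cycle=23 dir=S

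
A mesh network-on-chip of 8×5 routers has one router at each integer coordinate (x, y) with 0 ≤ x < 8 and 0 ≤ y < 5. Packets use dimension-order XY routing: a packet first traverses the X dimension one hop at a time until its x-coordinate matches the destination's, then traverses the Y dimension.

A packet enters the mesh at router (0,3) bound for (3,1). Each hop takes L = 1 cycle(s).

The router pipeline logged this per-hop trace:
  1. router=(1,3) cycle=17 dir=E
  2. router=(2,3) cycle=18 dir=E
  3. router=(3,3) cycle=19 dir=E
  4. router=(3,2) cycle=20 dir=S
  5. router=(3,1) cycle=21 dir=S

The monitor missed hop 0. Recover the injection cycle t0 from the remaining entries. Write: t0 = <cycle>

The first recorded entry is hop 1 at cycle 17.
So t0 = 17 − 1·1 = 16.

t0 = 16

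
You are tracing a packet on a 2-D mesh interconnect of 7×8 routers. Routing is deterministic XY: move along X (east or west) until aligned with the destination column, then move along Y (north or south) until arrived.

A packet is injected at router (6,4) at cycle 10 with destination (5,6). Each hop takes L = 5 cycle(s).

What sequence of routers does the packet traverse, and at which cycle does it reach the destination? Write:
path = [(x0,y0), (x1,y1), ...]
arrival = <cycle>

src (6,4)  cyc=10
W→(5,4)  cyc=15
N→(5,5)  cyc=20
N→(5,6)  cyc=25

path = [(6,4), (5,4), (5,5), (5,6)]
arrival = 25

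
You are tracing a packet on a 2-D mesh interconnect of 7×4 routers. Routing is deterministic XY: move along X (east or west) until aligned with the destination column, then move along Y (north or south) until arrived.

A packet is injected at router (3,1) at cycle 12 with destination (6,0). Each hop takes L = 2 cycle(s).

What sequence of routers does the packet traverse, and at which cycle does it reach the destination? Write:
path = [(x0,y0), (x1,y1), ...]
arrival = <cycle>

  0. router=(3,1) cycle=12 (inject)
  1. router=(4,1) cycle=14 dir=E
  2. router=(5,1) cycle=16 dir=E
  3. router=(6,1) cycle=18 dir=E
  4. router=(6,0) cycle=20 dir=S

path = [(3,1), (4,1), (5,1), (6,1), (6,0)]
arrival = 20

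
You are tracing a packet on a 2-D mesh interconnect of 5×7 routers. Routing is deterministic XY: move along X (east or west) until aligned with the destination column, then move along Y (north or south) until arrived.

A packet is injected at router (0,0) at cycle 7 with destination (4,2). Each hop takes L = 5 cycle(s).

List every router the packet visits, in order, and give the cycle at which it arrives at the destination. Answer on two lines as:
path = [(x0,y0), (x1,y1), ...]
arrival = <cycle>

  0. router=(0,0) cycle=7 (inject)
  1. router=(1,0) cycle=12 dir=E
  2. router=(2,0) cycle=17 dir=E
  3. router=(3,0) cycle=22 dir=E
  4. router=(4,0) cycle=27 dir=E
  5. router=(4,1) cycle=32 dir=N
  6. router=(4,2) cycle=37 dir=N

path = [(0,0), (1,0), (2,0), (3,0), (4,0), (4,1), (4,2)]
arrival = 37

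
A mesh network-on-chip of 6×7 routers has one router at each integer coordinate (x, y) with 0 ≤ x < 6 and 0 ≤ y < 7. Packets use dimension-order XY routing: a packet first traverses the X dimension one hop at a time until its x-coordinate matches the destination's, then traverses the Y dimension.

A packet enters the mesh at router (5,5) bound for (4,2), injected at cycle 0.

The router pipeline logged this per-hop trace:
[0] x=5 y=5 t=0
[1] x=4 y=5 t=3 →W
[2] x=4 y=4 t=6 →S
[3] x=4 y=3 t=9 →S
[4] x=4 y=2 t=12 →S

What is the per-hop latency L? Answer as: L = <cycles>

Between hops 0 and 1 the cycle counter advances 3 − 0 = 3.
Per-hop latency L = Δcyc = 3.

L = 3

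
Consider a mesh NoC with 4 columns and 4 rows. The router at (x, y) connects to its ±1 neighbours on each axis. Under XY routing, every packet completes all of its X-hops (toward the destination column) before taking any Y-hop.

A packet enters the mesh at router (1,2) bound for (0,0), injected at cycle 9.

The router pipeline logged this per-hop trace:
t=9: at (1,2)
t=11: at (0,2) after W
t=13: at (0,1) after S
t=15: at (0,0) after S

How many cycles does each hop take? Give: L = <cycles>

L = 2

From hop 0 (9) to hop 1 (11): +2 cycles.
One hop costs L cycles, so L = 2.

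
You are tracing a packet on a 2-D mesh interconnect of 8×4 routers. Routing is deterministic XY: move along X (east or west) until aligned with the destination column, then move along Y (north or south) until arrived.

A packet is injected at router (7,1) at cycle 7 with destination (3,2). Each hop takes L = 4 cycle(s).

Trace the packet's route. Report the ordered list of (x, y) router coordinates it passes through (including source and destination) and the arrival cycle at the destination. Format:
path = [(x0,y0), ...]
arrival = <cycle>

t=7: at (7,1)
t=11: at (6,1) after W
t=15: at (5,1) after W
t=19: at (4,1) after W
t=23: at (3,1) after W
t=27: at (3,2) after N

path = [(7,1), (6,1), (5,1), (4,1), (3,1), (3,2)]
arrival = 27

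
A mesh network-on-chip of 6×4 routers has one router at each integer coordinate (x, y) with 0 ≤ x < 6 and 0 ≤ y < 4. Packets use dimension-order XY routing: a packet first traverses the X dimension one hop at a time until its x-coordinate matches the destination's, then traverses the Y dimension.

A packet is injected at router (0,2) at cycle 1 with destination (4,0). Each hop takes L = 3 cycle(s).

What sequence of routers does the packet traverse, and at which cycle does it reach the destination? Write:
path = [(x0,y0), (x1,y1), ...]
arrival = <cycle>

#0 — 0,2 | c1
#1 — 1,2 | c4 | E
#2 — 2,2 | c7 | E
#3 — 3,2 | c10 | E
#4 — 4,2 | c13 | E
#5 — 4,1 | c16 | S
#6 — 4,0 | c19 | S

path = [(0,2), (1,2), (2,2), (3,2), (4,2), (4,1), (4,0)]
arrival = 19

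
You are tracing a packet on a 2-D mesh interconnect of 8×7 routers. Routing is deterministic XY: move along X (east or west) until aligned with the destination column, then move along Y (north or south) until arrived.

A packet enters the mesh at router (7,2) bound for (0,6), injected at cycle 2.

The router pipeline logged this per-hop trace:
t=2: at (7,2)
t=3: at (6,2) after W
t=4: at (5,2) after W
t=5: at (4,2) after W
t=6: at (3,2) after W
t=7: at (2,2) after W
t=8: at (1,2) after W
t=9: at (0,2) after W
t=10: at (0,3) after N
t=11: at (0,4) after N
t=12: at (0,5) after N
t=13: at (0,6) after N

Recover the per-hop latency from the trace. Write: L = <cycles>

L = 1

Δcyc across hop 0→1: 3 − 2 = 1.
Each hop adds L, hence L = 1.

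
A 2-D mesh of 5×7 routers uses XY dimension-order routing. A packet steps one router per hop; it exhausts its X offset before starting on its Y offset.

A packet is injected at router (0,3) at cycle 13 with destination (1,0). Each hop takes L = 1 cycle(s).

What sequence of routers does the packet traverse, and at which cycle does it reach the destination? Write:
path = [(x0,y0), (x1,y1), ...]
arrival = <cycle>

path = [(0,3), (1,3), (1,2), (1,1), (1,0)]
arrival = 17

  0. router=(0,3) cycle=13 (inject)
  1. router=(1,3) cycle=14 dir=E
  2. router=(1,2) cycle=15 dir=S
  3. router=(1,1) cycle=16 dir=S
  4. router=(1,0) cycle=17 dir=S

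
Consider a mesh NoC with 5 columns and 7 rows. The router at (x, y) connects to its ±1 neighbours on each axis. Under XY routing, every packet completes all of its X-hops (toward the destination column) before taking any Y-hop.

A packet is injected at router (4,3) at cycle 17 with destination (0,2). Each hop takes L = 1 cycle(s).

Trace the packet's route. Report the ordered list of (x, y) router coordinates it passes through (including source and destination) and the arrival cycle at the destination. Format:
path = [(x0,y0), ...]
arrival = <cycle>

path = [(4,3), (3,3), (2,3), (1,3), (0,3), (0,2)]
arrival = 22

#0 — 4,3 | c17
#1 — 3,3 | c18 | W
#2 — 2,3 | c19 | W
#3 — 1,3 | c20 | W
#4 — 0,3 | c21 | W
#5 — 0,2 | c22 | S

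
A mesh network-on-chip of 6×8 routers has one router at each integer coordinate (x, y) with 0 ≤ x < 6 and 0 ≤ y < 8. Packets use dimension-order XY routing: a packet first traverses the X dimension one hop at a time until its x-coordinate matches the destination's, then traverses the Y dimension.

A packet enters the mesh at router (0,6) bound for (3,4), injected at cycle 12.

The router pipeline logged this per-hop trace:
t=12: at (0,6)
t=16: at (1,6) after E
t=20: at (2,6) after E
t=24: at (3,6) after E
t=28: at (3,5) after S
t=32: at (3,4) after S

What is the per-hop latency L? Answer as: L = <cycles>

L = 4

Δcyc across hop 0→1: 16 − 12 = 4.
Per-hop latency L = Δcyc = 4.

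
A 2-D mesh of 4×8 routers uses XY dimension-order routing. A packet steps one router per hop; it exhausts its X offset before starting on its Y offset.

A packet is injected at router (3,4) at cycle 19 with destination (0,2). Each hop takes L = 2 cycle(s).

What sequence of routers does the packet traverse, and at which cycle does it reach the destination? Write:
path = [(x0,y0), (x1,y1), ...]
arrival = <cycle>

path = [(3,4), (2,4), (1,4), (0,4), (0,3), (0,2)]
arrival = 29

[0] x=3 y=4 t=19
[1] x=2 y=4 t=21 →W
[2] x=1 y=4 t=23 →W
[3] x=0 y=4 t=25 →W
[4] x=0 y=3 t=27 →S
[5] x=0 y=2 t=29 →S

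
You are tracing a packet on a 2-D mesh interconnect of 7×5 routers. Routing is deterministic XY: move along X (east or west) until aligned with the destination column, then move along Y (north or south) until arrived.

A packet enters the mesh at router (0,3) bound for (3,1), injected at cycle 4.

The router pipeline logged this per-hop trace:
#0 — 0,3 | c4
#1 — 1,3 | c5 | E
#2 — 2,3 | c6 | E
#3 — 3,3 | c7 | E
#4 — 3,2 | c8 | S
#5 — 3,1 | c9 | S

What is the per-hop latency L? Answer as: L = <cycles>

L = 1

cyc[1] − cyc[0] = 5 − 4 = 1.
One hop costs L cycles, so L = 1.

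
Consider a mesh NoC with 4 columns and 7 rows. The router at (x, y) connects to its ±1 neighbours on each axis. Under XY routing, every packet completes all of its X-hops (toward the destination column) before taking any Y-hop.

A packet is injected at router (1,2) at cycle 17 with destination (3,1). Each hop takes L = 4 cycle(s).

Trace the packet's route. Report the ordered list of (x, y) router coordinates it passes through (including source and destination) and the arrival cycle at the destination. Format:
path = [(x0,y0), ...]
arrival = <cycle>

path = [(1,2), (2,2), (3,2), (3,1)]
arrival = 29

t=17: at (1,2)
t=21: at (2,2) after E
t=25: at (3,2) after E
t=29: at (3,1) after S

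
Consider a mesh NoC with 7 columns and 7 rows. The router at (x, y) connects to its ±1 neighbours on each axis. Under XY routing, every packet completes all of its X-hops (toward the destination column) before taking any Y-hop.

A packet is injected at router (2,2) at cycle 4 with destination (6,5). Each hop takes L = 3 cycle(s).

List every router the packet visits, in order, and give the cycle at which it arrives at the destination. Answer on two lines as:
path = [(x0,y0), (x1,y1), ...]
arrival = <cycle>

path = [(2,2), (3,2), (4,2), (5,2), (6,2), (6,3), (6,4), (6,5)]
arrival = 25

src (2,2)  cyc=4
E→(3,2)  cyc=7
E→(4,2)  cyc=10
E→(5,2)  cyc=13
E→(6,2)  cyc=16
N→(6,3)  cyc=19
N→(6,4)  cyc=22
N→(6,5)  cyc=25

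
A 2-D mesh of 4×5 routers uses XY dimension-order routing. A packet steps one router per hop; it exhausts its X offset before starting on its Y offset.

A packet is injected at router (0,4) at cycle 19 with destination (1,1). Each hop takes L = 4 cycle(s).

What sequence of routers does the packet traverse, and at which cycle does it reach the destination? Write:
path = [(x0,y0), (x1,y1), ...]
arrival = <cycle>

t=19: at (0,4)
t=23: at (1,4) after E
t=27: at (1,3) after S
t=31: at (1,2) after S
t=35: at (1,1) after S

path = [(0,4), (1,4), (1,3), (1,2), (1,1)]
arrival = 35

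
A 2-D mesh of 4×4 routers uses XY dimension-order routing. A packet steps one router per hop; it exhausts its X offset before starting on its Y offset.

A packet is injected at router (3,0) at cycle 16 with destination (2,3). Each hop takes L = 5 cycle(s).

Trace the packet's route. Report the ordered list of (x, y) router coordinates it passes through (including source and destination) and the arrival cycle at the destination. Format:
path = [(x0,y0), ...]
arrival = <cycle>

path = [(3,0), (2,0), (2,1), (2,2), (2,3)]
arrival = 36

t=16: at (3,0)
t=21: at (2,0) after W
t=26: at (2,1) after N
t=31: at (2,2) after N
t=36: at (2,3) after N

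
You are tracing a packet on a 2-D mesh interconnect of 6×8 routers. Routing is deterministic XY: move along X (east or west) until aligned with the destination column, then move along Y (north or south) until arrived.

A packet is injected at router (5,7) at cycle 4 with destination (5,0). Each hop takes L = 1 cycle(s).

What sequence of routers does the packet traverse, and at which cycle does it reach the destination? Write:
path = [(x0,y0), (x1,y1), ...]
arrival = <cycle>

  0. router=(5,7) cycle=4 (inject)
  1. router=(5,6) cycle=5 dir=S
  2. router=(5,5) cycle=6 dir=S
  3. router=(5,4) cycle=7 dir=S
  4. router=(5,3) cycle=8 dir=S
  5. router=(5,2) cycle=9 dir=S
  6. router=(5,1) cycle=10 dir=S
  7. router=(5,0) cycle=11 dir=S

path = [(5,7), (5,6), (5,5), (5,4), (5,3), (5,2), (5,1), (5,0)]
arrival = 11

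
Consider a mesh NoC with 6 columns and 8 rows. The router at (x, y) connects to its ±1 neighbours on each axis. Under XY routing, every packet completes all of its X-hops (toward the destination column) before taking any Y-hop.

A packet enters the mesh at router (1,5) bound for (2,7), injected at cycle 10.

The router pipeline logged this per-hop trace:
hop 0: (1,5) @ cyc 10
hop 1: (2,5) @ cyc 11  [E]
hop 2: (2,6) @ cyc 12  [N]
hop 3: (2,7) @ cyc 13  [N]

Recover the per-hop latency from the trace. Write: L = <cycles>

L = 1

From hop 0 (10) to hop 1 (11): +1 cycles.
Each hop adds L, hence L = 1.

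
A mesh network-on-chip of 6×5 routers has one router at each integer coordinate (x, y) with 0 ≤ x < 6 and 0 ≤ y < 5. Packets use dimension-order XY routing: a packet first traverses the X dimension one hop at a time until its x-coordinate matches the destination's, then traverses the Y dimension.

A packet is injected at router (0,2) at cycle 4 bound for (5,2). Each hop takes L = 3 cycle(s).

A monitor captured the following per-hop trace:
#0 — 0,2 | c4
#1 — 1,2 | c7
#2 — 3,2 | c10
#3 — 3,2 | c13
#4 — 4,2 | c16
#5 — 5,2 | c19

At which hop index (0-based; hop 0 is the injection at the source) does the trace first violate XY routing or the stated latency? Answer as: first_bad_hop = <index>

  1: Δx=+1 Δy=+0 Δt=3 [ok]
  2: Δx=+2 Δy=+0 Δt=3 [BAD: non-unit step]

first_bad_hop = 2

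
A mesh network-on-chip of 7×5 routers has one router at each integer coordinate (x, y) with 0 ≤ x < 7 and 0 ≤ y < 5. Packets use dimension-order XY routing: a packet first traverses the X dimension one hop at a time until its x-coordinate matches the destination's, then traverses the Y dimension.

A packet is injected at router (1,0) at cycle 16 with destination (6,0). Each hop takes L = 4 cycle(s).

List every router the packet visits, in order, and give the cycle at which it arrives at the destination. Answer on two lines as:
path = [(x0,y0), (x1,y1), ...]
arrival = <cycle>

path = [(1,0), (2,0), (3,0), (4,0), (5,0), (6,0)]
arrival = 36

src (1,0)  cyc=16
E→(2,0)  cyc=20
E→(3,0)  cyc=24
E→(4,0)  cyc=28
E→(5,0)  cyc=32
E→(6,0)  cyc=36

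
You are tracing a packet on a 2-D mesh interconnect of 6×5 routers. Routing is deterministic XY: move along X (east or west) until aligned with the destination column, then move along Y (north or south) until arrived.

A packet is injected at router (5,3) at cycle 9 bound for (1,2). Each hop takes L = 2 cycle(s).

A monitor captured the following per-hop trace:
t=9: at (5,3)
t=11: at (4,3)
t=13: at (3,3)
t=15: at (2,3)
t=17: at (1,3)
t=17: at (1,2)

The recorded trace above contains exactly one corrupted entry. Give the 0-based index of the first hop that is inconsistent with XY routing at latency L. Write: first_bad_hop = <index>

first_bad_hop = 5

check 1→ d=(-1,0) cyc+2: ok
check 2→ d=(-1,0) cyc+2: ok
check 3→ d=(-1,0) cyc+2: ok
check 4→ d=(-1,0) cyc+2: ok
check 5→ d=(0,-1) cyc+0: BAD: Δcyc=0≠L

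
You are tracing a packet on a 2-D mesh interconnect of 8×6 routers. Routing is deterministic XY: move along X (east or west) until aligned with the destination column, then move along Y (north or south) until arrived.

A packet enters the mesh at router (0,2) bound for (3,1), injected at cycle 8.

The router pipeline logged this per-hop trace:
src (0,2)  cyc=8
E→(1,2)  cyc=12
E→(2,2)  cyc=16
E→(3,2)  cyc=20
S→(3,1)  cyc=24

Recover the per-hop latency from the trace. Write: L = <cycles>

L = 4

Between hops 0 and 1 the cycle counter advances 12 − 8 = 4.
That increment is L by definition: L = 4.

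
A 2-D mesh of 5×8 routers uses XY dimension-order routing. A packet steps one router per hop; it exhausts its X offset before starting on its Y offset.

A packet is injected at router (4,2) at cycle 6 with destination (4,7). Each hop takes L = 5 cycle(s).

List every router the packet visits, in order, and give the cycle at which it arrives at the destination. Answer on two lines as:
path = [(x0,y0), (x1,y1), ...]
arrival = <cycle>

[0] x=4 y=2 t=6
[1] x=4 y=3 t=11 →N
[2] x=4 y=4 t=16 →N
[3] x=4 y=5 t=21 →N
[4] x=4 y=6 t=26 →N
[5] x=4 y=7 t=31 →N

path = [(4,2), (4,3), (4,4), (4,5), (4,6), (4,7)]
arrival = 31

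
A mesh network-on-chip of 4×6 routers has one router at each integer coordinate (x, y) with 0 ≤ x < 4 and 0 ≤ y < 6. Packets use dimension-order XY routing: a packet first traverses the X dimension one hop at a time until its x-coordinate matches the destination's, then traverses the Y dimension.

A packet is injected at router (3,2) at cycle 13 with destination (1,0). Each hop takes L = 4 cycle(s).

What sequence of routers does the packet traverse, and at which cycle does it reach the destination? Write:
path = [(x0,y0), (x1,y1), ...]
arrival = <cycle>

path = [(3,2), (2,2), (1,2), (1,1), (1,0)]
arrival = 29

src (3,2)  cyc=13
W→(2,2)  cyc=17
W→(1,2)  cyc=21
S→(1,1)  cyc=25
S→(1,0)  cyc=29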